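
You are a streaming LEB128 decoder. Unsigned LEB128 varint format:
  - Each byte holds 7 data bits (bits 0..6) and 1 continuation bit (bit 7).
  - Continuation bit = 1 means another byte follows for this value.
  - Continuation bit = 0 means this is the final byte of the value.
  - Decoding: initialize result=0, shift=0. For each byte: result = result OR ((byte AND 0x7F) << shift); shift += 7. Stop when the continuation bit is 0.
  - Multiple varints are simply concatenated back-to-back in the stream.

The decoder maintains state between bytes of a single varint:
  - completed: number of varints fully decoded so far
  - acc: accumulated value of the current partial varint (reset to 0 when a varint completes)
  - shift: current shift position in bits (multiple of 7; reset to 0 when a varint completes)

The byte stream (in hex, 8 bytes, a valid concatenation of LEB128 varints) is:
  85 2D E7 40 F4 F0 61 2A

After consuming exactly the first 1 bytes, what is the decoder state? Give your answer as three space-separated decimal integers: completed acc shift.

Answer: 0 5 7

Derivation:
byte[0]=0x85 cont=1 payload=0x05: acc |= 5<<0 -> completed=0 acc=5 shift=7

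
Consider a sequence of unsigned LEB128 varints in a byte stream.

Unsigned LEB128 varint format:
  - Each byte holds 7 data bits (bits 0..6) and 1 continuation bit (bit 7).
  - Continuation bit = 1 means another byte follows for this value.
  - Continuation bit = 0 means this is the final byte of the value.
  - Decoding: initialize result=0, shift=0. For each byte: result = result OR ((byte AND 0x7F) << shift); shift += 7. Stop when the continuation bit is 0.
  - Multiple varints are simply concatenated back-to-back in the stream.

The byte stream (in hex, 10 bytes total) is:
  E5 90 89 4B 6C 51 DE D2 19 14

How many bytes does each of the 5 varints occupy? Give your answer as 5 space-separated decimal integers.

Answer: 4 1 1 3 1

Derivation:
  byte[0]=0xE5 cont=1 payload=0x65=101: acc |= 101<<0 -> acc=101 shift=7
  byte[1]=0x90 cont=1 payload=0x10=16: acc |= 16<<7 -> acc=2149 shift=14
  byte[2]=0x89 cont=1 payload=0x09=9: acc |= 9<<14 -> acc=149605 shift=21
  byte[3]=0x4B cont=0 payload=0x4B=75: acc |= 75<<21 -> acc=157436005 shift=28 [end]
Varint 1: bytes[0:4] = E5 90 89 4B -> value 157436005 (4 byte(s))
  byte[4]=0x6C cont=0 payload=0x6C=108: acc |= 108<<0 -> acc=108 shift=7 [end]
Varint 2: bytes[4:5] = 6C -> value 108 (1 byte(s))
  byte[5]=0x51 cont=0 payload=0x51=81: acc |= 81<<0 -> acc=81 shift=7 [end]
Varint 3: bytes[5:6] = 51 -> value 81 (1 byte(s))
  byte[6]=0xDE cont=1 payload=0x5E=94: acc |= 94<<0 -> acc=94 shift=7
  byte[7]=0xD2 cont=1 payload=0x52=82: acc |= 82<<7 -> acc=10590 shift=14
  byte[8]=0x19 cont=0 payload=0x19=25: acc |= 25<<14 -> acc=420190 shift=21 [end]
Varint 4: bytes[6:9] = DE D2 19 -> value 420190 (3 byte(s))
  byte[9]=0x14 cont=0 payload=0x14=20: acc |= 20<<0 -> acc=20 shift=7 [end]
Varint 5: bytes[9:10] = 14 -> value 20 (1 byte(s))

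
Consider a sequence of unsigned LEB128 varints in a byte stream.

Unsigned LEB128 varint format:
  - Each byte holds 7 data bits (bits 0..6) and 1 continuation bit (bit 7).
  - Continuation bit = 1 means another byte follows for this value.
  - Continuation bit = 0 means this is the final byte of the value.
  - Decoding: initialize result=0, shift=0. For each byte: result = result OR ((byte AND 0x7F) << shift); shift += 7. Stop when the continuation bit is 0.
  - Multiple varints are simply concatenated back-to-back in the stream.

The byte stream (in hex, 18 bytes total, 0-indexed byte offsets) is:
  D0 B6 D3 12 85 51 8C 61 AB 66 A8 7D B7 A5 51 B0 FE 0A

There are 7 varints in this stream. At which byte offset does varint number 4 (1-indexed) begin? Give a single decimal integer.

Answer: 8

Derivation:
  byte[0]=0xD0 cont=1 payload=0x50=80: acc |= 80<<0 -> acc=80 shift=7
  byte[1]=0xB6 cont=1 payload=0x36=54: acc |= 54<<7 -> acc=6992 shift=14
  byte[2]=0xD3 cont=1 payload=0x53=83: acc |= 83<<14 -> acc=1366864 shift=21
  byte[3]=0x12 cont=0 payload=0x12=18: acc |= 18<<21 -> acc=39115600 shift=28 [end]
Varint 1: bytes[0:4] = D0 B6 D3 12 -> value 39115600 (4 byte(s))
  byte[4]=0x85 cont=1 payload=0x05=5: acc |= 5<<0 -> acc=5 shift=7
  byte[5]=0x51 cont=0 payload=0x51=81: acc |= 81<<7 -> acc=10373 shift=14 [end]
Varint 2: bytes[4:6] = 85 51 -> value 10373 (2 byte(s))
  byte[6]=0x8C cont=1 payload=0x0C=12: acc |= 12<<0 -> acc=12 shift=7
  byte[7]=0x61 cont=0 payload=0x61=97: acc |= 97<<7 -> acc=12428 shift=14 [end]
Varint 3: bytes[6:8] = 8C 61 -> value 12428 (2 byte(s))
  byte[8]=0xAB cont=1 payload=0x2B=43: acc |= 43<<0 -> acc=43 shift=7
  byte[9]=0x66 cont=0 payload=0x66=102: acc |= 102<<7 -> acc=13099 shift=14 [end]
Varint 4: bytes[8:10] = AB 66 -> value 13099 (2 byte(s))
  byte[10]=0xA8 cont=1 payload=0x28=40: acc |= 40<<0 -> acc=40 shift=7
  byte[11]=0x7D cont=0 payload=0x7D=125: acc |= 125<<7 -> acc=16040 shift=14 [end]
Varint 5: bytes[10:12] = A8 7D -> value 16040 (2 byte(s))
  byte[12]=0xB7 cont=1 payload=0x37=55: acc |= 55<<0 -> acc=55 shift=7
  byte[13]=0xA5 cont=1 payload=0x25=37: acc |= 37<<7 -> acc=4791 shift=14
  byte[14]=0x51 cont=0 payload=0x51=81: acc |= 81<<14 -> acc=1331895 shift=21 [end]
Varint 6: bytes[12:15] = B7 A5 51 -> value 1331895 (3 byte(s))
  byte[15]=0xB0 cont=1 payload=0x30=48: acc |= 48<<0 -> acc=48 shift=7
  byte[16]=0xFE cont=1 payload=0x7E=126: acc |= 126<<7 -> acc=16176 shift=14
  byte[17]=0x0A cont=0 payload=0x0A=10: acc |= 10<<14 -> acc=180016 shift=21 [end]
Varint 7: bytes[15:18] = B0 FE 0A -> value 180016 (3 byte(s))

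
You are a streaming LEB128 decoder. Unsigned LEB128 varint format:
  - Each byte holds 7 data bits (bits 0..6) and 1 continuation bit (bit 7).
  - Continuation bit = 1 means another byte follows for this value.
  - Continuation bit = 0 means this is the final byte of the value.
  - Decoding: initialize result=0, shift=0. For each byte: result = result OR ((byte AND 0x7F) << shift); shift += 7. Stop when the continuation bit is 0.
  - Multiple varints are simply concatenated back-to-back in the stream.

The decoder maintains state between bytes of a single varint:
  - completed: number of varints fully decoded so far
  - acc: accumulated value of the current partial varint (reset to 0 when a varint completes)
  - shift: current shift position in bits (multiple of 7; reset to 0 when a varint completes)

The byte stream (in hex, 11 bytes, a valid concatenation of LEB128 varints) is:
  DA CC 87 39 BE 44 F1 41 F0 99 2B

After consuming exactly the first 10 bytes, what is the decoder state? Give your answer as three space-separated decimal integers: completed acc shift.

byte[0]=0xDA cont=1 payload=0x5A: acc |= 90<<0 -> completed=0 acc=90 shift=7
byte[1]=0xCC cont=1 payload=0x4C: acc |= 76<<7 -> completed=0 acc=9818 shift=14
byte[2]=0x87 cont=1 payload=0x07: acc |= 7<<14 -> completed=0 acc=124506 shift=21
byte[3]=0x39 cont=0 payload=0x39: varint #1 complete (value=119662170); reset -> completed=1 acc=0 shift=0
byte[4]=0xBE cont=1 payload=0x3E: acc |= 62<<0 -> completed=1 acc=62 shift=7
byte[5]=0x44 cont=0 payload=0x44: varint #2 complete (value=8766); reset -> completed=2 acc=0 shift=0
byte[6]=0xF1 cont=1 payload=0x71: acc |= 113<<0 -> completed=2 acc=113 shift=7
byte[7]=0x41 cont=0 payload=0x41: varint #3 complete (value=8433); reset -> completed=3 acc=0 shift=0
byte[8]=0xF0 cont=1 payload=0x70: acc |= 112<<0 -> completed=3 acc=112 shift=7
byte[9]=0x99 cont=1 payload=0x19: acc |= 25<<7 -> completed=3 acc=3312 shift=14

Answer: 3 3312 14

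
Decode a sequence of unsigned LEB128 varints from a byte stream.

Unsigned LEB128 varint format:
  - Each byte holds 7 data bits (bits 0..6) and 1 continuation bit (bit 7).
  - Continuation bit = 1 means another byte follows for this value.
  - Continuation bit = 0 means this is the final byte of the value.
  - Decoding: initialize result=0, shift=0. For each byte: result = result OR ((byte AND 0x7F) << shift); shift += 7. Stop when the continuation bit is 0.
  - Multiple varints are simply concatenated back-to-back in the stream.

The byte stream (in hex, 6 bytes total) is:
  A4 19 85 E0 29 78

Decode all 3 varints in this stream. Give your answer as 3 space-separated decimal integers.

  byte[0]=0xA4 cont=1 payload=0x24=36: acc |= 36<<0 -> acc=36 shift=7
  byte[1]=0x19 cont=0 payload=0x19=25: acc |= 25<<7 -> acc=3236 shift=14 [end]
Varint 1: bytes[0:2] = A4 19 -> value 3236 (2 byte(s))
  byte[2]=0x85 cont=1 payload=0x05=5: acc |= 5<<0 -> acc=5 shift=7
  byte[3]=0xE0 cont=1 payload=0x60=96: acc |= 96<<7 -> acc=12293 shift=14
  byte[4]=0x29 cont=0 payload=0x29=41: acc |= 41<<14 -> acc=684037 shift=21 [end]
Varint 2: bytes[2:5] = 85 E0 29 -> value 684037 (3 byte(s))
  byte[5]=0x78 cont=0 payload=0x78=120: acc |= 120<<0 -> acc=120 shift=7 [end]
Varint 3: bytes[5:6] = 78 -> value 120 (1 byte(s))

Answer: 3236 684037 120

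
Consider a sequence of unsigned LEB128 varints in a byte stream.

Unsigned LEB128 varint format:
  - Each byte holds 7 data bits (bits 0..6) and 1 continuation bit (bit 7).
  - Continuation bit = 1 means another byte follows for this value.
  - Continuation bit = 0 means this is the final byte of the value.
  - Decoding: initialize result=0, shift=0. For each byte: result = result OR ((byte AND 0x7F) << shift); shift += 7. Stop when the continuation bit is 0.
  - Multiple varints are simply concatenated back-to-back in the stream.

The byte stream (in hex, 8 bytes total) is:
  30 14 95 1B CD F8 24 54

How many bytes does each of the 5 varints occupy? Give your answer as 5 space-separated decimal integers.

Answer: 1 1 2 3 1

Derivation:
  byte[0]=0x30 cont=0 payload=0x30=48: acc |= 48<<0 -> acc=48 shift=7 [end]
Varint 1: bytes[0:1] = 30 -> value 48 (1 byte(s))
  byte[1]=0x14 cont=0 payload=0x14=20: acc |= 20<<0 -> acc=20 shift=7 [end]
Varint 2: bytes[1:2] = 14 -> value 20 (1 byte(s))
  byte[2]=0x95 cont=1 payload=0x15=21: acc |= 21<<0 -> acc=21 shift=7
  byte[3]=0x1B cont=0 payload=0x1B=27: acc |= 27<<7 -> acc=3477 shift=14 [end]
Varint 3: bytes[2:4] = 95 1B -> value 3477 (2 byte(s))
  byte[4]=0xCD cont=1 payload=0x4D=77: acc |= 77<<0 -> acc=77 shift=7
  byte[5]=0xF8 cont=1 payload=0x78=120: acc |= 120<<7 -> acc=15437 shift=14
  byte[6]=0x24 cont=0 payload=0x24=36: acc |= 36<<14 -> acc=605261 shift=21 [end]
Varint 4: bytes[4:7] = CD F8 24 -> value 605261 (3 byte(s))
  byte[7]=0x54 cont=0 payload=0x54=84: acc |= 84<<0 -> acc=84 shift=7 [end]
Varint 5: bytes[7:8] = 54 -> value 84 (1 byte(s))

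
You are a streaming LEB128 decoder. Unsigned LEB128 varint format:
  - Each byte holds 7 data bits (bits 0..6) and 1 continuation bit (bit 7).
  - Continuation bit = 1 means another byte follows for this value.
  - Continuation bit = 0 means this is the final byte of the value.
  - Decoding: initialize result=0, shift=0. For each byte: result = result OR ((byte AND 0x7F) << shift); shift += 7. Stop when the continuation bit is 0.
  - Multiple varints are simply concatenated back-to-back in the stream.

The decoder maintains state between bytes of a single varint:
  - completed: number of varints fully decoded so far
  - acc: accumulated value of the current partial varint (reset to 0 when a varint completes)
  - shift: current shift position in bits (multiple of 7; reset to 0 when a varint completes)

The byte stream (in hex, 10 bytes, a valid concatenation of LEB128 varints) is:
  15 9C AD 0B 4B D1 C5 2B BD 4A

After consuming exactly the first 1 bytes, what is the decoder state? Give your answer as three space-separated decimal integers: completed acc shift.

Answer: 1 0 0

Derivation:
byte[0]=0x15 cont=0 payload=0x15: varint #1 complete (value=21); reset -> completed=1 acc=0 shift=0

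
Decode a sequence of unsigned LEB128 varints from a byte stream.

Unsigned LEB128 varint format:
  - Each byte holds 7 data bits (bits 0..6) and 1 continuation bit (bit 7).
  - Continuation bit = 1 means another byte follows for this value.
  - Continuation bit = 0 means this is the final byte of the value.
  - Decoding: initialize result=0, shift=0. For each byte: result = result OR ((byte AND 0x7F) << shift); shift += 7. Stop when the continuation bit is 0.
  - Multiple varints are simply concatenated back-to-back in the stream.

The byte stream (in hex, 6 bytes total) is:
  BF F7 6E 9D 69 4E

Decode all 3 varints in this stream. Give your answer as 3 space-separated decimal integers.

Answer: 1817535 13469 78

Derivation:
  byte[0]=0xBF cont=1 payload=0x3F=63: acc |= 63<<0 -> acc=63 shift=7
  byte[1]=0xF7 cont=1 payload=0x77=119: acc |= 119<<7 -> acc=15295 shift=14
  byte[2]=0x6E cont=0 payload=0x6E=110: acc |= 110<<14 -> acc=1817535 shift=21 [end]
Varint 1: bytes[0:3] = BF F7 6E -> value 1817535 (3 byte(s))
  byte[3]=0x9D cont=1 payload=0x1D=29: acc |= 29<<0 -> acc=29 shift=7
  byte[4]=0x69 cont=0 payload=0x69=105: acc |= 105<<7 -> acc=13469 shift=14 [end]
Varint 2: bytes[3:5] = 9D 69 -> value 13469 (2 byte(s))
  byte[5]=0x4E cont=0 payload=0x4E=78: acc |= 78<<0 -> acc=78 shift=7 [end]
Varint 3: bytes[5:6] = 4E -> value 78 (1 byte(s))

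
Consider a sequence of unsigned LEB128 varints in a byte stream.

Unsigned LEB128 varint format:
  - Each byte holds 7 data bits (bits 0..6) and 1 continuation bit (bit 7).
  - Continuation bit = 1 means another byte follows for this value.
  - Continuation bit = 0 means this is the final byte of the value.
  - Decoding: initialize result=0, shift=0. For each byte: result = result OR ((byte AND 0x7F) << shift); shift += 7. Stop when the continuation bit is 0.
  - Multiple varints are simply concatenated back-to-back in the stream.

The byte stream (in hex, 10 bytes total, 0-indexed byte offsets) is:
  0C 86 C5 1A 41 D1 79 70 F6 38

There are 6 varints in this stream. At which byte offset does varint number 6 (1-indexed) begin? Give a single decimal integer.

  byte[0]=0x0C cont=0 payload=0x0C=12: acc |= 12<<0 -> acc=12 shift=7 [end]
Varint 1: bytes[0:1] = 0C -> value 12 (1 byte(s))
  byte[1]=0x86 cont=1 payload=0x06=6: acc |= 6<<0 -> acc=6 shift=7
  byte[2]=0xC5 cont=1 payload=0x45=69: acc |= 69<<7 -> acc=8838 shift=14
  byte[3]=0x1A cont=0 payload=0x1A=26: acc |= 26<<14 -> acc=434822 shift=21 [end]
Varint 2: bytes[1:4] = 86 C5 1A -> value 434822 (3 byte(s))
  byte[4]=0x41 cont=0 payload=0x41=65: acc |= 65<<0 -> acc=65 shift=7 [end]
Varint 3: bytes[4:5] = 41 -> value 65 (1 byte(s))
  byte[5]=0xD1 cont=1 payload=0x51=81: acc |= 81<<0 -> acc=81 shift=7
  byte[6]=0x79 cont=0 payload=0x79=121: acc |= 121<<7 -> acc=15569 shift=14 [end]
Varint 4: bytes[5:7] = D1 79 -> value 15569 (2 byte(s))
  byte[7]=0x70 cont=0 payload=0x70=112: acc |= 112<<0 -> acc=112 shift=7 [end]
Varint 5: bytes[7:8] = 70 -> value 112 (1 byte(s))
  byte[8]=0xF6 cont=1 payload=0x76=118: acc |= 118<<0 -> acc=118 shift=7
  byte[9]=0x38 cont=0 payload=0x38=56: acc |= 56<<7 -> acc=7286 shift=14 [end]
Varint 6: bytes[8:10] = F6 38 -> value 7286 (2 byte(s))

Answer: 8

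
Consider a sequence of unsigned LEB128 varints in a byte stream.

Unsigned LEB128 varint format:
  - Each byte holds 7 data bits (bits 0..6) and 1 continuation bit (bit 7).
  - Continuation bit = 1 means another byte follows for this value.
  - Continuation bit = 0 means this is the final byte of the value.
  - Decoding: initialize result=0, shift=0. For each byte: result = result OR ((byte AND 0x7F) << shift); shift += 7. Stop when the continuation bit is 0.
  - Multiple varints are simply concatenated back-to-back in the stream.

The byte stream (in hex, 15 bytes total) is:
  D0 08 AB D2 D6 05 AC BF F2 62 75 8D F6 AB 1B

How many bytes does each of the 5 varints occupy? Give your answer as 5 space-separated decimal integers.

Answer: 2 4 4 1 4

Derivation:
  byte[0]=0xD0 cont=1 payload=0x50=80: acc |= 80<<0 -> acc=80 shift=7
  byte[1]=0x08 cont=0 payload=0x08=8: acc |= 8<<7 -> acc=1104 shift=14 [end]
Varint 1: bytes[0:2] = D0 08 -> value 1104 (2 byte(s))
  byte[2]=0xAB cont=1 payload=0x2B=43: acc |= 43<<0 -> acc=43 shift=7
  byte[3]=0xD2 cont=1 payload=0x52=82: acc |= 82<<7 -> acc=10539 shift=14
  byte[4]=0xD6 cont=1 payload=0x56=86: acc |= 86<<14 -> acc=1419563 shift=21
  byte[5]=0x05 cont=0 payload=0x05=5: acc |= 5<<21 -> acc=11905323 shift=28 [end]
Varint 2: bytes[2:6] = AB D2 D6 05 -> value 11905323 (4 byte(s))
  byte[6]=0xAC cont=1 payload=0x2C=44: acc |= 44<<0 -> acc=44 shift=7
  byte[7]=0xBF cont=1 payload=0x3F=63: acc |= 63<<7 -> acc=8108 shift=14
  byte[8]=0xF2 cont=1 payload=0x72=114: acc |= 114<<14 -> acc=1875884 shift=21
  byte[9]=0x62 cont=0 payload=0x62=98: acc |= 98<<21 -> acc=207396780 shift=28 [end]
Varint 3: bytes[6:10] = AC BF F2 62 -> value 207396780 (4 byte(s))
  byte[10]=0x75 cont=0 payload=0x75=117: acc |= 117<<0 -> acc=117 shift=7 [end]
Varint 4: bytes[10:11] = 75 -> value 117 (1 byte(s))
  byte[11]=0x8D cont=1 payload=0x0D=13: acc |= 13<<0 -> acc=13 shift=7
  byte[12]=0xF6 cont=1 payload=0x76=118: acc |= 118<<7 -> acc=15117 shift=14
  byte[13]=0xAB cont=1 payload=0x2B=43: acc |= 43<<14 -> acc=719629 shift=21
  byte[14]=0x1B cont=0 payload=0x1B=27: acc |= 27<<21 -> acc=57342733 shift=28 [end]
Varint 5: bytes[11:15] = 8D F6 AB 1B -> value 57342733 (4 byte(s))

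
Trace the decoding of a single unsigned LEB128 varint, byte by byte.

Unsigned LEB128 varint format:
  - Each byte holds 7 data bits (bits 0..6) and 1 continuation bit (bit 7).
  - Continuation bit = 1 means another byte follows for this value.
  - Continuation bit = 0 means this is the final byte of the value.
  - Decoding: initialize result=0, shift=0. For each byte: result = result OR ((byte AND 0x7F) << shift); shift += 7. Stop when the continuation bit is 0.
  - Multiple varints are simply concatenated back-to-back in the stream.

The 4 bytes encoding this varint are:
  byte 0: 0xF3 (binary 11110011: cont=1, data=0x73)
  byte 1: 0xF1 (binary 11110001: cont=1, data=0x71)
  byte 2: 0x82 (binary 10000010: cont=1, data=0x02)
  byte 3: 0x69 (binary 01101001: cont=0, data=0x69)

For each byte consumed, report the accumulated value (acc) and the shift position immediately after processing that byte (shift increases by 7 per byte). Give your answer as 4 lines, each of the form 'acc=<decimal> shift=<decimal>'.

byte 0=0xF3: payload=0x73=115, contrib = 115<<0 = 115; acc -> 115, shift -> 7
byte 1=0xF1: payload=0x71=113, contrib = 113<<7 = 14464; acc -> 14579, shift -> 14
byte 2=0x82: payload=0x02=2, contrib = 2<<14 = 32768; acc -> 47347, shift -> 21
byte 3=0x69: payload=0x69=105, contrib = 105<<21 = 220200960; acc -> 220248307, shift -> 28

Answer: acc=115 shift=7
acc=14579 shift=14
acc=47347 shift=21
acc=220248307 shift=28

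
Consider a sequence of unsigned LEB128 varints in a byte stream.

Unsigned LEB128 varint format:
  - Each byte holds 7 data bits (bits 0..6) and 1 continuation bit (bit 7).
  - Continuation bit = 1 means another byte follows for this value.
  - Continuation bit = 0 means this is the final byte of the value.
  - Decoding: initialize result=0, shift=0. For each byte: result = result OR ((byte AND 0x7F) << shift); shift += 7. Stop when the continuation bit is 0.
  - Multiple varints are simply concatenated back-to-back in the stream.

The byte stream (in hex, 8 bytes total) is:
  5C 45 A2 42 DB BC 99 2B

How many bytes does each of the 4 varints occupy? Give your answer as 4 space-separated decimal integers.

Answer: 1 1 2 4

Derivation:
  byte[0]=0x5C cont=0 payload=0x5C=92: acc |= 92<<0 -> acc=92 shift=7 [end]
Varint 1: bytes[0:1] = 5C -> value 92 (1 byte(s))
  byte[1]=0x45 cont=0 payload=0x45=69: acc |= 69<<0 -> acc=69 shift=7 [end]
Varint 2: bytes[1:2] = 45 -> value 69 (1 byte(s))
  byte[2]=0xA2 cont=1 payload=0x22=34: acc |= 34<<0 -> acc=34 shift=7
  byte[3]=0x42 cont=0 payload=0x42=66: acc |= 66<<7 -> acc=8482 shift=14 [end]
Varint 3: bytes[2:4] = A2 42 -> value 8482 (2 byte(s))
  byte[4]=0xDB cont=1 payload=0x5B=91: acc |= 91<<0 -> acc=91 shift=7
  byte[5]=0xBC cont=1 payload=0x3C=60: acc |= 60<<7 -> acc=7771 shift=14
  byte[6]=0x99 cont=1 payload=0x19=25: acc |= 25<<14 -> acc=417371 shift=21
  byte[7]=0x2B cont=0 payload=0x2B=43: acc |= 43<<21 -> acc=90594907 shift=28 [end]
Varint 4: bytes[4:8] = DB BC 99 2B -> value 90594907 (4 byte(s))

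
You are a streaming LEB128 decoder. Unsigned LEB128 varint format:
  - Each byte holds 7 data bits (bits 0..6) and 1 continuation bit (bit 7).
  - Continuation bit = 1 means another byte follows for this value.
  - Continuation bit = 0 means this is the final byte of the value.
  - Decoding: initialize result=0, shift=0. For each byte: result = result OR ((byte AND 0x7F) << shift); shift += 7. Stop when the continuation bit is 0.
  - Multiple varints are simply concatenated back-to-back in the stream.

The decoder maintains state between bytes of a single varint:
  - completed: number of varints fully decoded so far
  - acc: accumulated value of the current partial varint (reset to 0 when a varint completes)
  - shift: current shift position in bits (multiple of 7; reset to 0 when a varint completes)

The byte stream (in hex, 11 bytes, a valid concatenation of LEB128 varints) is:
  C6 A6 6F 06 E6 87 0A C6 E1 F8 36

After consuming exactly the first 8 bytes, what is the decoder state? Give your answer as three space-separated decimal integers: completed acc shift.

Answer: 3 70 7

Derivation:
byte[0]=0xC6 cont=1 payload=0x46: acc |= 70<<0 -> completed=0 acc=70 shift=7
byte[1]=0xA6 cont=1 payload=0x26: acc |= 38<<7 -> completed=0 acc=4934 shift=14
byte[2]=0x6F cont=0 payload=0x6F: varint #1 complete (value=1823558); reset -> completed=1 acc=0 shift=0
byte[3]=0x06 cont=0 payload=0x06: varint #2 complete (value=6); reset -> completed=2 acc=0 shift=0
byte[4]=0xE6 cont=1 payload=0x66: acc |= 102<<0 -> completed=2 acc=102 shift=7
byte[5]=0x87 cont=1 payload=0x07: acc |= 7<<7 -> completed=2 acc=998 shift=14
byte[6]=0x0A cont=0 payload=0x0A: varint #3 complete (value=164838); reset -> completed=3 acc=0 shift=0
byte[7]=0xC6 cont=1 payload=0x46: acc |= 70<<0 -> completed=3 acc=70 shift=7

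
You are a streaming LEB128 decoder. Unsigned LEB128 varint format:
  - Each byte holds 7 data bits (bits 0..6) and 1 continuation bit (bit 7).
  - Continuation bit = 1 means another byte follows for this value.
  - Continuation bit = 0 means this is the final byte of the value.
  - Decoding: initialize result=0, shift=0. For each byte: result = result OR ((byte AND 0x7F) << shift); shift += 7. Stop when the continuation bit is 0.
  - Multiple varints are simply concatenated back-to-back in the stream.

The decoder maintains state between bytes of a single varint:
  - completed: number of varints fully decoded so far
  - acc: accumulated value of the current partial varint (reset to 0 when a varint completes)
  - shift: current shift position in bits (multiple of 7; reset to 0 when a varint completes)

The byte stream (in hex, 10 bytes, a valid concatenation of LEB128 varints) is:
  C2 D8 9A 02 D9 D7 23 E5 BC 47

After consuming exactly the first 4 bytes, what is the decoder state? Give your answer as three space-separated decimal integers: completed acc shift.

Answer: 1 0 0

Derivation:
byte[0]=0xC2 cont=1 payload=0x42: acc |= 66<<0 -> completed=0 acc=66 shift=7
byte[1]=0xD8 cont=1 payload=0x58: acc |= 88<<7 -> completed=0 acc=11330 shift=14
byte[2]=0x9A cont=1 payload=0x1A: acc |= 26<<14 -> completed=0 acc=437314 shift=21
byte[3]=0x02 cont=0 payload=0x02: varint #1 complete (value=4631618); reset -> completed=1 acc=0 shift=0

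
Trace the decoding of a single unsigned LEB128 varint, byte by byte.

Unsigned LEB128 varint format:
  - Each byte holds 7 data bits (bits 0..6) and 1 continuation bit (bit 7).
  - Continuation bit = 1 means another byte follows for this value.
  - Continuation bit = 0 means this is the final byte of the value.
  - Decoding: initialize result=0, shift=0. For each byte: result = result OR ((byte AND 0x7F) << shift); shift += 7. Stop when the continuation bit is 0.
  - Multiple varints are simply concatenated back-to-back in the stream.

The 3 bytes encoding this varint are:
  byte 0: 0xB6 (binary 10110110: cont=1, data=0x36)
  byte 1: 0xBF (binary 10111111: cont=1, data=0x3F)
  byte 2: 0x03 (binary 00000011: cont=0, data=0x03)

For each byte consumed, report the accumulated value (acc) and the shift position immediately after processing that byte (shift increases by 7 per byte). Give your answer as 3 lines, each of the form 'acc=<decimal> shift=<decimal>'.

Answer: acc=54 shift=7
acc=8118 shift=14
acc=57270 shift=21

Derivation:
byte 0=0xB6: payload=0x36=54, contrib = 54<<0 = 54; acc -> 54, shift -> 7
byte 1=0xBF: payload=0x3F=63, contrib = 63<<7 = 8064; acc -> 8118, shift -> 14
byte 2=0x03: payload=0x03=3, contrib = 3<<14 = 49152; acc -> 57270, shift -> 21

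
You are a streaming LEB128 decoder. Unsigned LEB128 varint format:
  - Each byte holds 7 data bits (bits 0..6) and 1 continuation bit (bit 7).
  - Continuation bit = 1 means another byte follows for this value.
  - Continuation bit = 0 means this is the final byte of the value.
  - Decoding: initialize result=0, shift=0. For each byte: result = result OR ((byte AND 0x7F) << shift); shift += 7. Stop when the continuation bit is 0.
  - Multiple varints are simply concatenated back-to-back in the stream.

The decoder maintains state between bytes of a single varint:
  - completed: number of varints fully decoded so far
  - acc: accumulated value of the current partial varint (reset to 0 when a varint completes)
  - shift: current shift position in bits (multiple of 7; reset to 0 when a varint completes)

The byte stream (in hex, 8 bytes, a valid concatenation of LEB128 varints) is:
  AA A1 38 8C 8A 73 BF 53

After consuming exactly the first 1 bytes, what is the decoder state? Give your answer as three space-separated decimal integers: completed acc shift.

byte[0]=0xAA cont=1 payload=0x2A: acc |= 42<<0 -> completed=0 acc=42 shift=7

Answer: 0 42 7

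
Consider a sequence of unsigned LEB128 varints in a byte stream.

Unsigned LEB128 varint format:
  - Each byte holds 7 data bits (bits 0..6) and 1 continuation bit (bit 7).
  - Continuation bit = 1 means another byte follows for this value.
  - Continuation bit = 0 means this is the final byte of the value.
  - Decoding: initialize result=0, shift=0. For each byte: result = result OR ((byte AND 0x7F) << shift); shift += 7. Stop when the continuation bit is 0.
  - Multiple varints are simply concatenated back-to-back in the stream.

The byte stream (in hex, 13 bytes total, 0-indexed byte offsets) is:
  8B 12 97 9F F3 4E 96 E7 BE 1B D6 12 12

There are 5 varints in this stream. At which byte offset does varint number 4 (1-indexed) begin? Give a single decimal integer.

  byte[0]=0x8B cont=1 payload=0x0B=11: acc |= 11<<0 -> acc=11 shift=7
  byte[1]=0x12 cont=0 payload=0x12=18: acc |= 18<<7 -> acc=2315 shift=14 [end]
Varint 1: bytes[0:2] = 8B 12 -> value 2315 (2 byte(s))
  byte[2]=0x97 cont=1 payload=0x17=23: acc |= 23<<0 -> acc=23 shift=7
  byte[3]=0x9F cont=1 payload=0x1F=31: acc |= 31<<7 -> acc=3991 shift=14
  byte[4]=0xF3 cont=1 payload=0x73=115: acc |= 115<<14 -> acc=1888151 shift=21
  byte[5]=0x4E cont=0 payload=0x4E=78: acc |= 78<<21 -> acc=165466007 shift=28 [end]
Varint 2: bytes[2:6] = 97 9F F3 4E -> value 165466007 (4 byte(s))
  byte[6]=0x96 cont=1 payload=0x16=22: acc |= 22<<0 -> acc=22 shift=7
  byte[7]=0xE7 cont=1 payload=0x67=103: acc |= 103<<7 -> acc=13206 shift=14
  byte[8]=0xBE cont=1 payload=0x3E=62: acc |= 62<<14 -> acc=1029014 shift=21
  byte[9]=0x1B cont=0 payload=0x1B=27: acc |= 27<<21 -> acc=57652118 shift=28 [end]
Varint 3: bytes[6:10] = 96 E7 BE 1B -> value 57652118 (4 byte(s))
  byte[10]=0xD6 cont=1 payload=0x56=86: acc |= 86<<0 -> acc=86 shift=7
  byte[11]=0x12 cont=0 payload=0x12=18: acc |= 18<<7 -> acc=2390 shift=14 [end]
Varint 4: bytes[10:12] = D6 12 -> value 2390 (2 byte(s))
  byte[12]=0x12 cont=0 payload=0x12=18: acc |= 18<<0 -> acc=18 shift=7 [end]
Varint 5: bytes[12:13] = 12 -> value 18 (1 byte(s))

Answer: 10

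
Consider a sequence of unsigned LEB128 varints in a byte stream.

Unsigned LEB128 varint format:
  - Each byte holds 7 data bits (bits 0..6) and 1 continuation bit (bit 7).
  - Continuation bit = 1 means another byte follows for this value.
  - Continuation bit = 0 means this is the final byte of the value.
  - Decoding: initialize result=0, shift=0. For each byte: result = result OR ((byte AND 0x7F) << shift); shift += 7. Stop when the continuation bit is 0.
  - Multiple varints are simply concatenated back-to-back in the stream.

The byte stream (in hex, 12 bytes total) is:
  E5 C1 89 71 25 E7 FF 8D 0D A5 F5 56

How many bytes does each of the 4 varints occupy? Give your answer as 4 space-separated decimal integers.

Answer: 4 1 4 3

Derivation:
  byte[0]=0xE5 cont=1 payload=0x65=101: acc |= 101<<0 -> acc=101 shift=7
  byte[1]=0xC1 cont=1 payload=0x41=65: acc |= 65<<7 -> acc=8421 shift=14
  byte[2]=0x89 cont=1 payload=0x09=9: acc |= 9<<14 -> acc=155877 shift=21
  byte[3]=0x71 cont=0 payload=0x71=113: acc |= 113<<21 -> acc=237134053 shift=28 [end]
Varint 1: bytes[0:4] = E5 C1 89 71 -> value 237134053 (4 byte(s))
  byte[4]=0x25 cont=0 payload=0x25=37: acc |= 37<<0 -> acc=37 shift=7 [end]
Varint 2: bytes[4:5] = 25 -> value 37 (1 byte(s))
  byte[5]=0xE7 cont=1 payload=0x67=103: acc |= 103<<0 -> acc=103 shift=7
  byte[6]=0xFF cont=1 payload=0x7F=127: acc |= 127<<7 -> acc=16359 shift=14
  byte[7]=0x8D cont=1 payload=0x0D=13: acc |= 13<<14 -> acc=229351 shift=21
  byte[8]=0x0D cont=0 payload=0x0D=13: acc |= 13<<21 -> acc=27492327 shift=28 [end]
Varint 3: bytes[5:9] = E7 FF 8D 0D -> value 27492327 (4 byte(s))
  byte[9]=0xA5 cont=1 payload=0x25=37: acc |= 37<<0 -> acc=37 shift=7
  byte[10]=0xF5 cont=1 payload=0x75=117: acc |= 117<<7 -> acc=15013 shift=14
  byte[11]=0x56 cont=0 payload=0x56=86: acc |= 86<<14 -> acc=1424037 shift=21 [end]
Varint 4: bytes[9:12] = A5 F5 56 -> value 1424037 (3 byte(s))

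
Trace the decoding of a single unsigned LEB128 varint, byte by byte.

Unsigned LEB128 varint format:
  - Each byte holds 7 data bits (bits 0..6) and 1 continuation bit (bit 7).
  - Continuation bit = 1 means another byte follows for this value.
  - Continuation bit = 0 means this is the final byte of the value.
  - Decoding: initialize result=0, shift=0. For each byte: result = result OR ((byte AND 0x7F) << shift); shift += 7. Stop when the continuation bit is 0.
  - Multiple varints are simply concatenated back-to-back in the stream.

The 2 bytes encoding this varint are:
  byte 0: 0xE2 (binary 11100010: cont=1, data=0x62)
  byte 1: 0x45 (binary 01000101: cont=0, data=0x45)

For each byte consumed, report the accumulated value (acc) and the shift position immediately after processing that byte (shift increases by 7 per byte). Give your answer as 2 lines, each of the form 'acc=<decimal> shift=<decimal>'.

Answer: acc=98 shift=7
acc=8930 shift=14

Derivation:
byte 0=0xE2: payload=0x62=98, contrib = 98<<0 = 98; acc -> 98, shift -> 7
byte 1=0x45: payload=0x45=69, contrib = 69<<7 = 8832; acc -> 8930, shift -> 14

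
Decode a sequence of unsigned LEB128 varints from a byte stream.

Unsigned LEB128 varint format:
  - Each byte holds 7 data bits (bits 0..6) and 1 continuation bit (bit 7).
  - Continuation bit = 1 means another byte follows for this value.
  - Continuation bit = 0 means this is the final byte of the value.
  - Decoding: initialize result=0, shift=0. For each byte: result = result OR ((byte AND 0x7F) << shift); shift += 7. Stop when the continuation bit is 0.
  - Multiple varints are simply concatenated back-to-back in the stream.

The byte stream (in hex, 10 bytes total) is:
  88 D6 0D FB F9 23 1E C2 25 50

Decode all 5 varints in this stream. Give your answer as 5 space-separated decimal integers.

  byte[0]=0x88 cont=1 payload=0x08=8: acc |= 8<<0 -> acc=8 shift=7
  byte[1]=0xD6 cont=1 payload=0x56=86: acc |= 86<<7 -> acc=11016 shift=14
  byte[2]=0x0D cont=0 payload=0x0D=13: acc |= 13<<14 -> acc=224008 shift=21 [end]
Varint 1: bytes[0:3] = 88 D6 0D -> value 224008 (3 byte(s))
  byte[3]=0xFB cont=1 payload=0x7B=123: acc |= 123<<0 -> acc=123 shift=7
  byte[4]=0xF9 cont=1 payload=0x79=121: acc |= 121<<7 -> acc=15611 shift=14
  byte[5]=0x23 cont=0 payload=0x23=35: acc |= 35<<14 -> acc=589051 shift=21 [end]
Varint 2: bytes[3:6] = FB F9 23 -> value 589051 (3 byte(s))
  byte[6]=0x1E cont=0 payload=0x1E=30: acc |= 30<<0 -> acc=30 shift=7 [end]
Varint 3: bytes[6:7] = 1E -> value 30 (1 byte(s))
  byte[7]=0xC2 cont=1 payload=0x42=66: acc |= 66<<0 -> acc=66 shift=7
  byte[8]=0x25 cont=0 payload=0x25=37: acc |= 37<<7 -> acc=4802 shift=14 [end]
Varint 4: bytes[7:9] = C2 25 -> value 4802 (2 byte(s))
  byte[9]=0x50 cont=0 payload=0x50=80: acc |= 80<<0 -> acc=80 shift=7 [end]
Varint 5: bytes[9:10] = 50 -> value 80 (1 byte(s))

Answer: 224008 589051 30 4802 80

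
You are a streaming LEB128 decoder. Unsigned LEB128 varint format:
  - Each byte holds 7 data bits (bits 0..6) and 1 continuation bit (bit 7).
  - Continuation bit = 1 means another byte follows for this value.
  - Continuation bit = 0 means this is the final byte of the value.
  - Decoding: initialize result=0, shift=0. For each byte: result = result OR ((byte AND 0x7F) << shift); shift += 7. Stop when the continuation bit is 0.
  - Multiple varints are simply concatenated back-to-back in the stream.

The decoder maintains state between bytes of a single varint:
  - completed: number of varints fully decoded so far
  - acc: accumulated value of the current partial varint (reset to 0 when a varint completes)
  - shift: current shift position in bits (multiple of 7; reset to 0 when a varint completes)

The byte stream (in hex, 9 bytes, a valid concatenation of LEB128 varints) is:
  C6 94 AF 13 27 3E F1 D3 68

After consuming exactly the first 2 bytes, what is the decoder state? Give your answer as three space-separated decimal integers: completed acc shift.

Answer: 0 2630 14

Derivation:
byte[0]=0xC6 cont=1 payload=0x46: acc |= 70<<0 -> completed=0 acc=70 shift=7
byte[1]=0x94 cont=1 payload=0x14: acc |= 20<<7 -> completed=0 acc=2630 shift=14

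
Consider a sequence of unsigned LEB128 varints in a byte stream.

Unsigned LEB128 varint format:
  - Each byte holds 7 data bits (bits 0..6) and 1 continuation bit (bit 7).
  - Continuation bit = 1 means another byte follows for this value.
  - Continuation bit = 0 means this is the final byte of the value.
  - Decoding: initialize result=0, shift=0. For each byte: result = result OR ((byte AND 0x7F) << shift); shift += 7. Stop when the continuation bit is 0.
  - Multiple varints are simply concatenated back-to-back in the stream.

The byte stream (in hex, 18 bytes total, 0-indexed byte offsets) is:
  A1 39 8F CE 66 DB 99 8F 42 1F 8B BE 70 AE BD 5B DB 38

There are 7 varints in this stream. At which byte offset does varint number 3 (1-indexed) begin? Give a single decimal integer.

  byte[0]=0xA1 cont=1 payload=0x21=33: acc |= 33<<0 -> acc=33 shift=7
  byte[1]=0x39 cont=0 payload=0x39=57: acc |= 57<<7 -> acc=7329 shift=14 [end]
Varint 1: bytes[0:2] = A1 39 -> value 7329 (2 byte(s))
  byte[2]=0x8F cont=1 payload=0x0F=15: acc |= 15<<0 -> acc=15 shift=7
  byte[3]=0xCE cont=1 payload=0x4E=78: acc |= 78<<7 -> acc=9999 shift=14
  byte[4]=0x66 cont=0 payload=0x66=102: acc |= 102<<14 -> acc=1681167 shift=21 [end]
Varint 2: bytes[2:5] = 8F CE 66 -> value 1681167 (3 byte(s))
  byte[5]=0xDB cont=1 payload=0x5B=91: acc |= 91<<0 -> acc=91 shift=7
  byte[6]=0x99 cont=1 payload=0x19=25: acc |= 25<<7 -> acc=3291 shift=14
  byte[7]=0x8F cont=1 payload=0x0F=15: acc |= 15<<14 -> acc=249051 shift=21
  byte[8]=0x42 cont=0 payload=0x42=66: acc |= 66<<21 -> acc=138661083 shift=28 [end]
Varint 3: bytes[5:9] = DB 99 8F 42 -> value 138661083 (4 byte(s))
  byte[9]=0x1F cont=0 payload=0x1F=31: acc |= 31<<0 -> acc=31 shift=7 [end]
Varint 4: bytes[9:10] = 1F -> value 31 (1 byte(s))
  byte[10]=0x8B cont=1 payload=0x0B=11: acc |= 11<<0 -> acc=11 shift=7
  byte[11]=0xBE cont=1 payload=0x3E=62: acc |= 62<<7 -> acc=7947 shift=14
  byte[12]=0x70 cont=0 payload=0x70=112: acc |= 112<<14 -> acc=1842955 shift=21 [end]
Varint 5: bytes[10:13] = 8B BE 70 -> value 1842955 (3 byte(s))
  byte[13]=0xAE cont=1 payload=0x2E=46: acc |= 46<<0 -> acc=46 shift=7
  byte[14]=0xBD cont=1 payload=0x3D=61: acc |= 61<<7 -> acc=7854 shift=14
  byte[15]=0x5B cont=0 payload=0x5B=91: acc |= 91<<14 -> acc=1498798 shift=21 [end]
Varint 6: bytes[13:16] = AE BD 5B -> value 1498798 (3 byte(s))
  byte[16]=0xDB cont=1 payload=0x5B=91: acc |= 91<<0 -> acc=91 shift=7
  byte[17]=0x38 cont=0 payload=0x38=56: acc |= 56<<7 -> acc=7259 shift=14 [end]
Varint 7: bytes[16:18] = DB 38 -> value 7259 (2 byte(s))

Answer: 5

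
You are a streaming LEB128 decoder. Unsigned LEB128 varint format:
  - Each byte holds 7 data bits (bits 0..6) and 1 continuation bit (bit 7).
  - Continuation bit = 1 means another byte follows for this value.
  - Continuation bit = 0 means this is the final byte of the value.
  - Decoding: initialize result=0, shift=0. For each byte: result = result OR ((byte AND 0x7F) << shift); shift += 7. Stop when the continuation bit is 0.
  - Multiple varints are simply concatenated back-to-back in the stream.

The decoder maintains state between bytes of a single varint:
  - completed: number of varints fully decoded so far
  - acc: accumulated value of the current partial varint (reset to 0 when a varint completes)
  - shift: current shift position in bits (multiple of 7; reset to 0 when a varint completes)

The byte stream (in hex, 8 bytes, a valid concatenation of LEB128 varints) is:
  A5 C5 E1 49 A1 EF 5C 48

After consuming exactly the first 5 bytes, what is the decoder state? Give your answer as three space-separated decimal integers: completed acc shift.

byte[0]=0xA5 cont=1 payload=0x25: acc |= 37<<0 -> completed=0 acc=37 shift=7
byte[1]=0xC5 cont=1 payload=0x45: acc |= 69<<7 -> completed=0 acc=8869 shift=14
byte[2]=0xE1 cont=1 payload=0x61: acc |= 97<<14 -> completed=0 acc=1598117 shift=21
byte[3]=0x49 cont=0 payload=0x49: varint #1 complete (value=154690213); reset -> completed=1 acc=0 shift=0
byte[4]=0xA1 cont=1 payload=0x21: acc |= 33<<0 -> completed=1 acc=33 shift=7

Answer: 1 33 7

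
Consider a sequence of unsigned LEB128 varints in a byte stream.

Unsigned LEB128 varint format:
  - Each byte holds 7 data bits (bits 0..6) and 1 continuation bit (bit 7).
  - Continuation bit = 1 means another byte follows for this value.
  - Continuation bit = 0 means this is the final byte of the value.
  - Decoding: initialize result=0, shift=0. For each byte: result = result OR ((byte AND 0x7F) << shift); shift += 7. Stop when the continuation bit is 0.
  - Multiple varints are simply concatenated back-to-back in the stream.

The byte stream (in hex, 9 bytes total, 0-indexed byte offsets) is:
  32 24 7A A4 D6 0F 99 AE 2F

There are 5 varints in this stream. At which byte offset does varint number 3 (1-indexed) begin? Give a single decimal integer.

Answer: 2

Derivation:
  byte[0]=0x32 cont=0 payload=0x32=50: acc |= 50<<0 -> acc=50 shift=7 [end]
Varint 1: bytes[0:1] = 32 -> value 50 (1 byte(s))
  byte[1]=0x24 cont=0 payload=0x24=36: acc |= 36<<0 -> acc=36 shift=7 [end]
Varint 2: bytes[1:2] = 24 -> value 36 (1 byte(s))
  byte[2]=0x7A cont=0 payload=0x7A=122: acc |= 122<<0 -> acc=122 shift=7 [end]
Varint 3: bytes[2:3] = 7A -> value 122 (1 byte(s))
  byte[3]=0xA4 cont=1 payload=0x24=36: acc |= 36<<0 -> acc=36 shift=7
  byte[4]=0xD6 cont=1 payload=0x56=86: acc |= 86<<7 -> acc=11044 shift=14
  byte[5]=0x0F cont=0 payload=0x0F=15: acc |= 15<<14 -> acc=256804 shift=21 [end]
Varint 4: bytes[3:6] = A4 D6 0F -> value 256804 (3 byte(s))
  byte[6]=0x99 cont=1 payload=0x19=25: acc |= 25<<0 -> acc=25 shift=7
  byte[7]=0xAE cont=1 payload=0x2E=46: acc |= 46<<7 -> acc=5913 shift=14
  byte[8]=0x2F cont=0 payload=0x2F=47: acc |= 47<<14 -> acc=775961 shift=21 [end]
Varint 5: bytes[6:9] = 99 AE 2F -> value 775961 (3 byte(s))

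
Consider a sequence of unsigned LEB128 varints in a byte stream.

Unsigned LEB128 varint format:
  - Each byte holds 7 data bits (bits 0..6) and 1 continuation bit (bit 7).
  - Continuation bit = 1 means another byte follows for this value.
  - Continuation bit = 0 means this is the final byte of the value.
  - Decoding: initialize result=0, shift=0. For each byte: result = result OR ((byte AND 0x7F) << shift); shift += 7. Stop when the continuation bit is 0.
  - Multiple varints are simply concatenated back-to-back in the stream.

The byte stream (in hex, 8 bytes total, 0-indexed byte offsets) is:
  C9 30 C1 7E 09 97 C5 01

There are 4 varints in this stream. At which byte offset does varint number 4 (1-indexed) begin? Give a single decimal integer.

Answer: 5

Derivation:
  byte[0]=0xC9 cont=1 payload=0x49=73: acc |= 73<<0 -> acc=73 shift=7
  byte[1]=0x30 cont=0 payload=0x30=48: acc |= 48<<7 -> acc=6217 shift=14 [end]
Varint 1: bytes[0:2] = C9 30 -> value 6217 (2 byte(s))
  byte[2]=0xC1 cont=1 payload=0x41=65: acc |= 65<<0 -> acc=65 shift=7
  byte[3]=0x7E cont=0 payload=0x7E=126: acc |= 126<<7 -> acc=16193 shift=14 [end]
Varint 2: bytes[2:4] = C1 7E -> value 16193 (2 byte(s))
  byte[4]=0x09 cont=0 payload=0x09=9: acc |= 9<<0 -> acc=9 shift=7 [end]
Varint 3: bytes[4:5] = 09 -> value 9 (1 byte(s))
  byte[5]=0x97 cont=1 payload=0x17=23: acc |= 23<<0 -> acc=23 shift=7
  byte[6]=0xC5 cont=1 payload=0x45=69: acc |= 69<<7 -> acc=8855 shift=14
  byte[7]=0x01 cont=0 payload=0x01=1: acc |= 1<<14 -> acc=25239 shift=21 [end]
Varint 4: bytes[5:8] = 97 C5 01 -> value 25239 (3 byte(s))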